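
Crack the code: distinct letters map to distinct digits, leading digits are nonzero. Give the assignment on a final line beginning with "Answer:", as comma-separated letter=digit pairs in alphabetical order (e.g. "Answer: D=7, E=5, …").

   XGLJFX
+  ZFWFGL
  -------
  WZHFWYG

Step 1. [W] adding two 6-digit numbers gives at most 6+1 digits, and here it does — W is that final carry and must be 1, so W=1.
Step 2. [col 1: X + L ≡ G (mod 10)] several values work for G in column 1 (X + L ≡ G (mod 10), carry-in 0); try G=5 ⇒ G=5.
Step 3. [col 1: X + L ≡ G (mod 10)] several values work for X in column 1 (X + L ≡ G (mod 10), carry-in 0); try X=9, so X=9.
Step 4. [col 1: X + L ≡ G (mod 10)] column 1: given X=9, G=5, carry-in 0, and digits 1,5,9 already taken and all letters distinct, X+L≡G (mod 10) forces L=6. So L=6.
Step 5. [col 2: F + G ≡ Y (mod 10)] column 2 (F + G ≡ Y (mod 10), carry-in 1) doesn't pin F yet; pick F=8 and continue. So F=8.
Step 6. [col 2: F + G ≡ Y (mod 10)] column 2: given F=8, G=5, carry-in 1, and digits 1,5,6,8,9 already taken and all letters distinct, F+G≡Y (mod 10) forces Y=4, so Y=4.
Step 7. [col 3: J + F ≡ W (mod 10)] column 3 reads J+F+carry(1)=W with F=8, W=1; with digits 1,4,5,6,8,9 already taken and all letters distinct, the only value for J is 2 ⇒ J=2.
Step 8. [col 5: G + F ≡ H (mod 10)] in column 5 we have G+F≡H with carry-in 0; given G=5, F=8 and digits 1,2,4,5,6,8,9 already taken and all letters distinct, that pins H to 3 ⇒ H=3.
Step 9. [col 6: X + Z ≡ Z (mod 10)] column 6 (X + Z ≡ Z (mod 10), carry-in 1) doesn't pin Z yet; pick Z=7 and continue ⇒ Z=7.

Answer: F=8, G=5, H=3, J=2, L=6, W=1, X=9, Y=4, Z=7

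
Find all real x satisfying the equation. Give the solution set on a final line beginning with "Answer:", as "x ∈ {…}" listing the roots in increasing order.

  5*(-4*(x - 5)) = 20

Step 1. [5*(-4*(x - 5)) = 20] 5·(inner) — divide through by 5. So div: -4*(x - 5) = 4.
Step 2. [-4*(x - 5) = 4] -4·(inner) — divide through by -4, so div: x - 5 = -1.
Step 3. [x - 5 = -1] peel the -5: add 5 from each side ⇒ sub: x = 4.

Answer: x ∈ {4}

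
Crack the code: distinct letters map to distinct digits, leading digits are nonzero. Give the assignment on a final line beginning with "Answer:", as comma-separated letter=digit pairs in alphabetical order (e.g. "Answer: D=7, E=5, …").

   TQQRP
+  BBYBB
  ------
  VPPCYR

Step 1. [col 1: P + B ≡ R (mod 10)] column 1 (P + B ≡ R (mod 10), carry-in 0) doesn't pin R yet; pick R=6 and continue, so R=6.
Step 2. [V] the sum has 6 digits but both addends have 5; that extra leading digit V is the final carry, namely 1. So V=1.
Step 3. [col 1: P + B ≡ R (mod 10)] column 1 (P + B ≡ R (mod 10), carry-in 0) doesn't pin P yet; pick P=2 and continue ⇒ P=2.
Step 4. [col 1: P + B ≡ R (mod 10)] from column 1 (P=2, R=6, carry-in 0, digits 1,2,6 already taken and all letters distinct): B must equal 4, so B=4.
Step 5. [col 2: R + B ≡ Y (mod 10)] column 2: given R=6, B=4, carry-in 0, and digits 1,2,4,6 already taken and all letters distinct, R+B≡Y (mod 10) forces Y=0 ⇒ Y=0.
Step 6. [col 3: Q + Y ≡ C (mod 10)] Q=8 is one option consistent with column 3 (Q + Y ≡ C (mod 10), carry-in 1) — take it. So Q=8.
Step 7. [col 3: Q + Y ≡ C (mod 10)] column 3 reads Q+Y+carry(1)=C with Q=8, Y=0; with digits 0,1,2,4,6,8 already taken and all letters distinct, the only value for C is 9 ⇒ C=9.
Step 8. [col 5: T + B ≡ P (mod 10)] column 5: given B=4, P=2, carry-in 1, and digits 0,1,2,4,6,8,9 already taken and all letters distinct, T+B≡P (mod 10) forces T=7 ⇒ T=7.

Answer: B=4, C=9, P=2, Q=8, R=6, T=7, V=1, Y=0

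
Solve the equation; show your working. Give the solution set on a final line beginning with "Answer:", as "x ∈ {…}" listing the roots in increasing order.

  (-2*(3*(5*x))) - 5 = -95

Step 1. [(-2*(3*(5*x))) - 5 = -95] 5 comes off first (add 5). So sub: -2*(3*(5*x)) = -90.
Step 2. [-2*(3*(5*x)) = -90] -2 out front; divide by -2, so div: 3*(5*x) = 45.
Step 3. [3*(5*x) = 45] 3·(inner) — divide through by 3, so div: 5*x = 15.
Step 4. [5*x = 15] 5 out front; divide by 5, so div: x = 3.

Answer: x ∈ {3}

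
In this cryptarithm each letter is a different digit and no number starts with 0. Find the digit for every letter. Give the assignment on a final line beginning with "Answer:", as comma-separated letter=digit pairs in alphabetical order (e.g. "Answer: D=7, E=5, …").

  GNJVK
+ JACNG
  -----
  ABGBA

Step 1. [col 1: K + G ≡ A (mod 10)] column 1 (K + G ≡ A (mod 10), carry-in 0) doesn't pin G yet; pick G=1 and continue. So G=1.
Step 2. [col 1: K + G ≡ A (mod 10)] several values work for K in column 1 (K + G ≡ A (mod 10), carry-in 0); try K=7. So K=7.
Step 3. [col 1: K + G ≡ A (mod 10)] in column 1 we have K+G≡A with carry-in 0; given K=7, G=1 and digits 1,7 already taken and all letters distinct, that pins A to 8, so A=8.
Step 4. [col 2: V + N ≡ B (mod 10)] several values work for V in column 2 (V + N ≡ B (mod 10), carry-in 0); try V=9. So V=9.
Step 5. [col 2: V + N ≡ B (mod 10)] N=3 is one option consistent with column 2 (V + N ≡ B (mod 10), carry-in 0) — take it. So N=3.
Step 6. [col 2: V + N ≡ B (mod 10)] in column 2 we have V+N≡B with carry-in 0; given V=9, N=3 and digits 1,3,7,8,9 already taken and all letters distinct, that pins B to 2, so B=2.
Step 7. [col 3: J + C ≡ G (mod 10)] several values work for J in column 3 (J + C ≡ G (mod 10), carry-in 1); try J=6 ⇒ J=6.
Step 8. [col 3: J + C ≡ G (mod 10)] from column 3 (J=6, G=1, carry-in 1, digits 1,2,3,6,7,8,9 already taken and all letters distinct): C must equal 4 ⇒ C=4.

Answer: A=8, B=2, C=4, G=1, J=6, K=7, N=3, V=9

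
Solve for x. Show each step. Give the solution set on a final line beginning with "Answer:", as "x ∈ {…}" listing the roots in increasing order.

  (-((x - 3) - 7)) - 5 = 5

Step 1. [(-((x - 3) - 7)) - 5 = 5] the outer -5 inverts by adding 5. So sub: -((x - 3) - 7) = 10.
Step 2. [-((x - 3) - 7) = 10] LHS negated; negate both sides, so neg: (x - 3) - 7 = -10.
Step 3. [(x - 3) - 7 = -10] -7 is outermost — add 7 both sides, so sub: x - 3 = -3.
Step 4. [x - 3 = -3] peel the -3: add 3 from each side, so sub: x = 0.

Answer: x ∈ {0}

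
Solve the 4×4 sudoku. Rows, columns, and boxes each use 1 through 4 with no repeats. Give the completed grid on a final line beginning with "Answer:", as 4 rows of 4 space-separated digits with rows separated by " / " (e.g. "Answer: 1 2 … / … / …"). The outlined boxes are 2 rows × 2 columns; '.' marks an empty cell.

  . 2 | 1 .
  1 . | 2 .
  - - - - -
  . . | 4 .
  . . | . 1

Step 1. [r4c1∈{2,3,4}] row 4 places 2 nowhere but r4c1. So r4c1=2.
Step 2. [r3c1∈{3}] r3c1 has the single candidate 3, so r3c1=3.
Step 3. [r1c1∈{4}] r1c1 has the single candidate 4, so r1c1=4.
Step 4. [r2c2∈{3}] only 3 remains possible at r2c2, so r2c2=3.
Step 5. [r1c4∈{3}] only 3 remains possible at r1c4, so r1c4=3.
Step 6. [r3c4∈{2}] nothing but 2 survives at r3c4 ⇒ r3c4=2.
Step 7. [r4c2∈{4}] only 4 remains possible at r4c2. So r4c2=4.
Step 8. [r3c2∈{1}] r3c2's peers cover all but 1, so r3c2=1.
Step 9. [r2c4∈{4}] nothing but 4 survives at r2c4. So r2c4=4.
Step 10. [r4c3∈{3}] r4c3's peers cover all but 3 ⇒ r4c3=3.

Answer: 4 2 1 3 / 1 3 2 4 / 3 1 4 2 / 2 4 3 1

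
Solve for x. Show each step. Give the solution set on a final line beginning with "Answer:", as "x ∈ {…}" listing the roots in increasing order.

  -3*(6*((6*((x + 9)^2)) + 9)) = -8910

Step 1. [-3*(6*((6*((x + 9)^2)) + 9)) = -8910] -3·(inner) — divide through by -3. So div: 6*((6*((x + 9)^2)) + 9) = 2970.
Step 2. [6*((6*((x + 9)^2)) + 9) = 2970] leading coefficient 6: divide by 6. So div: (6*((x + 9)^2)) + 9 = 495.
Step 3. [(6*((x + 9)^2)) + 9 = 495] the outer +9 inverts by subtracting 9 ⇒ sub: 6*((x + 9)^2) = 486.
Step 4. [6*((x + 9)^2) = 486] divide by the outer 6 ⇒ div: (x + 9)^2 = 81.
Step 5. [(x + 9)^2 = 81] LHS squared, RHS 81 ≥ 0: apply √ (±). So sqrt: x + 9 = 9 or -9.
Step 6. [x + 9 = 9 or -9] peel the +9: subtract 9 from each side, so sub: x = 0 or -18.

Answer: x ∈ {-18, 0}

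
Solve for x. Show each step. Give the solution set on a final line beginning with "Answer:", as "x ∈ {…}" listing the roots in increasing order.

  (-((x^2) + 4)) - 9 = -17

Step 1. [(-((x^2) + 4)) - 9 = -17] -9 is outermost — add 9 both sides ⇒ sub: -((x^2) + 4) = -8.
Step 2. [-((x^2) + 4) = -8] flip signs both sides. So neg: (x^2) + 4 = 8.
Step 3. [(x^2) + 4 = 8] peel the +4: subtract 4 from each side, so sub: x^2 = 4.
Step 4. [x^2 = 4] √ both sides: 4 ≥ 0 gives two branches, so sqrt: x = 2 or -2.

Answer: x ∈ {-2, 2}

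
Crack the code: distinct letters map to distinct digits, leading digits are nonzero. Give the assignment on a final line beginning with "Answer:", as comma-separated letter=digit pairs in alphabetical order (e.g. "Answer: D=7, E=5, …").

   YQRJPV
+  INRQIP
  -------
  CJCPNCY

Step 1. [C] C is the leading digit of a 7-digit sum of two 6-digit numbers; the final carry is exactly 1. So C=1.
Step 2. [col 1: V + P ≡ Y (mod 10)] column 1 (V + P ≡ Y (mod 10), carry-in 0) doesn't pin V yet; pick V=9 and continue. So V=9.
Step 3. [col 1: V + P ≡ Y (mod 10)] column 1 (V + P ≡ Y (mod 10), carry-in 0) doesn't pin Y yet; pick Y=7 and continue. So Y=7.
Step 4. [col 1: V + P ≡ Y (mod 10)] from column 1 (V=9, Y=7, carry-in 0, digits 1,7,9 already taken and all letters distinct): P must equal 8. So P=8.
Step 5. [col 2: P + I ≡ C (mod 10)] column 2: given P=8, C=1, carry-in 1, and digits 1,7,8,9 already taken and all letters distinct, P+I≡C (mod 10) forces I=2. So I=2.
Step 6. [col 3: J + Q ≡ N (mod 10)] J=0 is one option consistent with column 3 (J + Q ≡ N (mod 10), carry-in 1) — take it, so J=0.
Step 7. [col 3: J + Q ≡ N (mod 10)] Q=5 is one option consistent with column 3 (J + Q ≡ N (mod 10), carry-in 1) — take it, so Q=5.
Step 8. [col 3: J + Q ≡ N (mod 10)] from column 3 (J=0, Q=5, carry-in 1, digits 0,1,2,5,7,8,9 already taken and all letters distinct): N must equal 6, so N=6.
Step 9. [col 4: R + R ≡ P (mod 10)] in column 4 we have R+R≡P with carry-in 0; given P=8 and digits 0,1,2,5,6,7,8,9 already taken and all letters distinct, that pins R to 4, so R=4.

Answer: C=1, I=2, J=0, N=6, P=8, Q=5, R=4, V=9, Y=7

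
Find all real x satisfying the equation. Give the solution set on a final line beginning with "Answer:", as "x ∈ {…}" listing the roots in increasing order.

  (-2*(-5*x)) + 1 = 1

Step 1. [(-2*(-5*x)) + 1 = 1] +1 is outermost — subtract 1 both sides ⇒ sub: -2*(-5*x) = 0.
Step 2. [-2*(-5*x) = 0] -2 out front; divide by -2. So div: -5*x = 0.
Step 3. [-5*x = 0] leading coefficient -5: divide by -5 ⇒ div: x = 0.

Answer: x ∈ {0}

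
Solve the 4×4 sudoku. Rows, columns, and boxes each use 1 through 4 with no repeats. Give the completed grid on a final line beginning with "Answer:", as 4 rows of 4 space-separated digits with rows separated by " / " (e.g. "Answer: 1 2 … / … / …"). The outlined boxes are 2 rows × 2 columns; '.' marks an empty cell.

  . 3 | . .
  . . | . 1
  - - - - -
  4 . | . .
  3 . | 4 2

Step 1. [r2c1∈{2}] only 2 remains possible at r2c1 ⇒ r2c1=2.
Step 2. [r3c3∈{1,3}] in col 3, 1 fits only at r3c3. So r3c3=1.
Step 3. [r3c4∈{3}] only 3 remains possible at r3c4, so r3c4=3.
Step 4. [r4c2∈{1}] r4c2's peers cover all but 1, so r4c2=1.
Step 5. [r1c3∈{2}] r1c3 is down to just 2. So r1c3=2.
Step 6. [r3c2∈{2}] r3c2 has the single candidate 2 ⇒ r3c2=2.
Step 7. [r2c3∈{3}] r2c3 is down to just 3. So r2c3=3.
Step 8. [r1c4∈{4}] r1c4's peers cover all but 4 ⇒ r1c4=4.
Step 9. [r1c1∈{1}] only 1 remains possible at r1c1, so r1c1=1.
Step 10. [r2c2∈{4}] only 4 remains possible at r2c2, so r2c2=4.

Answer: 1 3 2 4 / 2 4 3 1 / 4 2 1 3 / 3 1 4 2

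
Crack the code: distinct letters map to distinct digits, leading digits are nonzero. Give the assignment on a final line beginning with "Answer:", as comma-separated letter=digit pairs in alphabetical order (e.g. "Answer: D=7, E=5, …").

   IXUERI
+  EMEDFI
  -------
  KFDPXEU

Step 1. [col 1: I + I ≡ U (mod 10)] column 1 (I + I ≡ U (mod 10), carry-in 0) doesn't pin U yet; pick U=0 and continue, so U=0.
Step 2. [col 1: I + I ≡ U (mod 10)] column 1 reads I+I+carry(0)=U with U=0; with digits 0 already taken and all letters distinct, the only value for I is 5 ⇒ I=5.
Step 3. [col 2: R + F ≡ E (mod 10)] no forcing yet in column 2 (carry-in 1); E=7 is free and consistent — try it. So E=7.
Step 4. [col 2: R + F ≡ E (mod 10)] no forcing yet in column 2 (carry-in 1); F=2 is free and consistent — try it. So F=2.
Step 5. [K] adding two 6-digit numbers gives at most 6+1 digits, and here it does — K is that final carry and must be 1. So K=1.
Step 6. [col 2: R + F ≡ E (mod 10)] in column 2 we have R+F≡E with carry-in 1; given F=2, E=7 and digits 0,1,2,5,7 already taken and all letters distinct, that pins R to 4, so R=4.
Step 7. [col 3: E + D ≡ X (mod 10)] several values work for X in column 3 (E + D ≡ X (mod 10), carry-in 0); try X=6, so X=6.
Step 8. [col 3: E + D ≡ X (mod 10)] column 3: given E=7, X=6, carry-in 0, and digits 0,1,2,4,5,6,7 already taken and all letters distinct, E+D≡X (mod 10) forces D=9. So D=9.
Step 9. [col 4: U + E ≡ P (mod 10)] column 4 reads U+E+carry(1)=P with U=0, E=7; with digits 0,1,2,4,5,6,7,9 already taken and all letters distinct, the only value for P is 8 ⇒ P=8.
Step 10. [col 5: X + M ≡ D (mod 10)] from column 5 (X=6, D=9, carry-in 0, digits 0,1,2,4,5,6,7,8,9 already taken and all letters distinct): M must equal 3. So M=3.

Answer: D=9, E=7, F=2, I=5, K=1, M=3, P=8, R=4, U=0, X=6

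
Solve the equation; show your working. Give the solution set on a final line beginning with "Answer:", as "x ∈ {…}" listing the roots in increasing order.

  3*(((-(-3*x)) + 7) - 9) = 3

Step 1. [3*(((-(-3*x)) + 7) - 9) = 3] leading coefficient 3: divide by 3 ⇒ div: ((-(-3*x)) + 7) - 9 = 1.
Step 2. [((-(-3*x)) + 7) - 9 = 1] 9 comes off first (add 9), so sub: (-(-3*x)) + 7 = 10.
Step 3. [(-(-3*x)) + 7 = 10] subtract 7: x sits inside (… + 7) ⇒ sub: -(-3*x) = 3.
Step 4. [-(-3*x) = 3] flip signs both sides. So neg: -3*x = -3.
Step 5. [-3*x = -3] LHS = -3·(…); ÷-3 both sides. So div: x = 1.

Answer: x ∈ {1}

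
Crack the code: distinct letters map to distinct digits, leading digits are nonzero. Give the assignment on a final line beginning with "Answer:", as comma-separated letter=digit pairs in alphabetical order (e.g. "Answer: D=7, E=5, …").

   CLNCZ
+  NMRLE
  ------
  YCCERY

Step 1. [col 1: Z + E ≡ Y (mod 10)] Y=1 is one option consistent with column 1 (Z + E ≡ Y (mod 10), carry-in 0) — take it ⇒ Y=1.
Step 2. [col 1: Z + E ≡ Y (mod 10)] E=7 is one option consistent with column 1 (Z + E ≡ Y (mod 10), carry-in 0) — take it, so E=7.
Step 3. [col 1: Z + E ≡ Y (mod 10)] column 1: given E=7, Y=1, carry-in 0, and digits 1,7 already taken and all letters distinct, Z+E≡Y (mod 10) forces Z=4, so Z=4.
Step 4. [col 2: C + L ≡ R (mod 10)] several values work for R in column 2 (C + L ≡ R (mod 10), carry-in 1); try R=8 ⇒ R=8.
Step 5. [col 2: C + L ≡ R (mod 10)] C=2 is one option consistent with column 2 (C + L ≡ R (mod 10), carry-in 1) — take it, so C=2.
Step 6. [col 2: C + L ≡ R (mod 10)] column 2 reads C+L+carry(1)=R with C=2, R=8; with digits 1,2,4,7,8 already taken and all letters distinct, the only value for L is 5. So L=5.
Step 7. [col 3: N + R ≡ E (mod 10)] from column 3 (R=8, E=7, carry-in 0, digits 1,2,4,5,7,8 already taken and all letters distinct): N must equal 9, so N=9.
Step 8. [col 4: L + M ≡ C (mod 10)] from column 4 (L=5, C=2, carry-in 1, digits 1,2,4,5,7,8,9 already taken and all letters distinct): M must equal 6, so M=6.

Answer: C=2, E=7, L=5, M=6, N=9, R=8, Y=1, Z=4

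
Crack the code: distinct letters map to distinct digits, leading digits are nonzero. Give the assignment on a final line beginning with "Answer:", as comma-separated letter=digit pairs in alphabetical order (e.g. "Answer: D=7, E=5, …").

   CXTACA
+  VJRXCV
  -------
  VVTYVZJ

Step 1. [col 1: A + V ≡ J (mod 10)] several values work for V in column 1 (A + V ≡ J (mod 10), carry-in 0); try V=1. So V=1.
Step 2. [col 1: A + V ≡ J (mod 10)] several values work for J in column 1 (A + V ≡ J (mod 10), carry-in 0); try J=5, so J=5.
Step 3. [col 1: A + V ≡ J (mod 10)] column 1: given V=1, J=5, carry-in 0, and digits 1,5 already taken and all letters distinct, A+V≡J (mod 10) forces A=4 ⇒ A=4.
Step 4. [col 2: C + C ≡ Z (mod 10)] no forcing yet in column 2 (carry-in 0); C=9 is free and consistent — try it, so C=9.
Step 5. [col 2: C + C ≡ Z (mod 10)] column 2: given C=9, carry-in 0, and digits 1,4,5,9 already taken and all letters distinct, C+C≡Z (mod 10) forces Z=8, so Z=8.
Step 6. [col 3: A + X ≡ V (mod 10)] in column 3 we have A+X≡V with carry-in 1; given A=4, V=1 and digits 1,4,5,8,9 already taken and all letters distinct, that pins X to 6. So X=6.
Step 7. [col 4: T + R ≡ Y (mod 10)] several values work for Y in column 4 (T + R ≡ Y (mod 10), carry-in 1); try Y=0. So Y=0.
Step 8. [col 4: T + R ≡ Y (mod 10)] column 4 (T + R ≡ Y (mod 10), carry-in 1) doesn't pin T yet; pick T=2 and continue ⇒ T=2.
Step 9. [col 4: T + R ≡ Y (mod 10)] in column 4 we have T+R≡Y with carry-in 1; given T=2, Y=0 and digits 0,1,2,4,5,6,8,9 already taken and all letters distinct, that pins R to 7 ⇒ R=7.

Answer: A=4, C=9, J=5, R=7, T=2, V=1, X=6, Y=0, Z=8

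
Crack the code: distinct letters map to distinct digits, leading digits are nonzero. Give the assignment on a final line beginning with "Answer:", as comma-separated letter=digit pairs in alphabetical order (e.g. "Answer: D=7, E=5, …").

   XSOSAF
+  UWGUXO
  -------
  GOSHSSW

Step 1. [col 1: F + O ≡ W (mod 10)] F=4 is one option consistent with column 1 (F + O ≡ W (mod 10), carry-in 0) — take it ⇒ F=4.
Step 2. [col 1: F + O ≡ W (mod 10)] no forcing yet in column 1 (carry-in 0); O=6 is free and consistent — try it. So O=6.
Step 3. [col 1: F + O ≡ W (mod 10)] column 1 reads F+O+carry(0)=W with F=4, O=6; with digits 4,6 already taken and all letters distinct, the only value for W is 0. So W=0.
Step 4. [G] G is the leading digit of a 7-digit sum of two 6-digit numbers; the final carry is exactly 1 ⇒ G=1.
Step 5. [col 2: A + X ≡ S (mod 10)] column 2 (A + X ≡ S (mod 10), carry-in 1) doesn't pin X yet; pick X=7 and continue, so X=7.
Step 6. [col 2: A + X ≡ S (mod 10)] in column 2 we have A+X≡S with carry-in 1; given X=7 and digits 0,1,4,6,7 already taken and all letters distinct, that pins S to 3 ⇒ S=3.
Step 7. [col 2: A + X ≡ S (mod 10)] in column 2 we have A+X≡S with carry-in 1; given X=7, S=3 and digits 0,1,3,4,6,7 already taken and all letters distinct, that pins A to 5. So A=5.
Step 8. [col 3: S + U ≡ S (mod 10)] from column 3 (S=3, carry-in 1, digits 0,1,3,4,5,6,7 already taken and all letters distinct): U must equal 9 ⇒ U=9.
Step 9. [col 4: O + G ≡ H (mod 10)] column 4 reads O+G+carry(1)=H with O=6, G=1; with digits 0,1,3,4,5,6,7,9 already taken and all letters distinct, the only value for H is 8, so H=8.

Answer: A=5, F=4, G=1, H=8, O=6, S=3, U=9, W=0, X=7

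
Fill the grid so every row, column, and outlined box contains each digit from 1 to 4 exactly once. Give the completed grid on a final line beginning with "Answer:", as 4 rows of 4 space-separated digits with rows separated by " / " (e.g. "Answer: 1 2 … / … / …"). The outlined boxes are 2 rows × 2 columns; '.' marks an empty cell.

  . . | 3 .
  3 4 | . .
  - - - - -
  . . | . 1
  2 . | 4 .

Step 1. [r2c4∈{2}] r2c4 is down to just 2 ⇒ r2c4=2.
Step 2. [r4c2∈{1,3}] 1 has one home in row 4: r4c2, so r4c2=1.
Step 3. [r4c4∈{3}] nothing but 3 survives at r4c4 ⇒ r4c4=3.
Step 4. [r2c3∈{1}] r2c3 has the single candidate 1, so r2c3=1.
Step 5. [r1c2∈{2}] nothing but 2 survives at r1c2, so r1c2=2.
Step 6. [r1c1∈{1}] r1c1 has the single candidate 1. So r1c1=1.
Step 7. [r3c2∈{3}] r3c2 is down to just 3. So r3c2=3.
Step 8. [r3c1∈{4}] r3c1 is down to just 4 ⇒ r3c1=4.
Step 9. [r1c4∈{4}] r1c4 is down to just 4, so r1c4=4.
Step 10. [r3c3∈{2}] nothing but 2 survives at r3c3. So r3c3=2.

Answer: 1 2 3 4 / 3 4 1 2 / 4 3 2 1 / 2 1 4 3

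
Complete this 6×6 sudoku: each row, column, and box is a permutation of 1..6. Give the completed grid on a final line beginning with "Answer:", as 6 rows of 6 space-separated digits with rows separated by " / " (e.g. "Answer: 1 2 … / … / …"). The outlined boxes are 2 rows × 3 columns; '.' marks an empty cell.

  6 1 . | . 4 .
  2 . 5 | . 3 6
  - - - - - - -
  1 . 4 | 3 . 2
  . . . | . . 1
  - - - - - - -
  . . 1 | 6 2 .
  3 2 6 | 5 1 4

Step 1. [r4c1∈{5}] r4c1 is down to just 5, so r4c1=5.
Step 2. [r4c5∈{6}] r4c5's peers cover all but 6. So r4c5=6.
Step 3. [r2c2∈{4}] only 4 remains possible at r2c2, so r2c2=4.
Step 4. [r4c3∈{2,3}] row 4 places 2 nowhere but r4c3 ⇒ r4c3=2.
Step 5. [r5c1∈{4}] nothing but 4 survives at r5c1, so r5c1=4.
Step 6. [r1c6∈{5}] only 5 remains possible at r1c6 ⇒ r1c6=5.
Step 7. [r2c4∈{1}] nothing but 1 survives at r2c4. So r2c4=1.
Step 8. [r3c5∈{5}] r3c5 is down to just 5 ⇒ r3c5=5.
Step 9. [r1c3∈{3}] only 3 remains possible at r1c3 ⇒ r1c3=3.
Step 10. [r1c4∈{2}] r1c4 has the single candidate 2, so r1c4=2.
Step 11. [r4c2∈{3}] r4c2 has the single candidate 3. So r4c2=3.
Step 12. [r3c2∈{6}] only 6 remains possible at r3c2. So r3c2=6.
Step 13. [r5c2∈{5}] r5c2 is down to just 5. So r5c2=5.
Step 14. [r5c6∈{3}] r5c6 has the single candidate 3 ⇒ r5c6=3.
Step 15. [r4c4∈{4}] only 4 remains possible at r4c4 ⇒ r4c4=4.

Answer: 6 1 3 2 4 5 / 2 4 5 1 3 6 / 1 6 4 3 5 2 / 5 3 2 4 6 1 / 4 5 1 6 2 3 / 3 2 6 5 1 4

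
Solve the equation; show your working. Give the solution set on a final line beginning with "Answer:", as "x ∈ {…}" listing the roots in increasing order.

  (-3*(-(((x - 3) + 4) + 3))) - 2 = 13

Step 1. [(-3*(-(((x - 3) + 4) + 3))) - 2 = 13] the outer -2 inverts by adding 2, so sub: -3*(-(((x - 3) + 4) + 3)) = 15.
Step 2. [-3*(-(((x - 3) + 4) + 3)) = 15] -3·(inner) — divide through by -3 ⇒ div: -(((x - 3) + 4) + 3) = -5.
Step 3. [-(((x - 3) + 4) + 3) = -5] flip signs both sides ⇒ neg: ((x - 3) + 4) + 3 = 5.
Step 4. [((x - 3) + 4) + 3 = 5] subtract 3: x sits inside (… + 3) ⇒ sub: (x - 3) + 4 = 2.
Step 5. [(x - 3) + 4 = 2] +4 is outermost — subtract 4 both sides ⇒ sub: x - 3 = -2.
Step 6. [x - 3 = -2] the outer -3 inverts by adding 3 ⇒ sub: x = 1.

Answer: x ∈ {1}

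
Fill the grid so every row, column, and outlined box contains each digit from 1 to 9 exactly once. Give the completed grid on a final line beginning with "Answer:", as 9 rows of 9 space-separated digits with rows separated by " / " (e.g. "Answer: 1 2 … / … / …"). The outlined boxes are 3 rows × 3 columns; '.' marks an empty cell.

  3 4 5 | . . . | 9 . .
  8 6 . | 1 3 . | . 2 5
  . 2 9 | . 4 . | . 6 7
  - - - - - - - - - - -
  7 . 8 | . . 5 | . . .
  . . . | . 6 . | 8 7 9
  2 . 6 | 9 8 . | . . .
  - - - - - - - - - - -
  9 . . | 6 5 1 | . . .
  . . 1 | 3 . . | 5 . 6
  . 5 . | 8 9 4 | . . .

Step 1. [r3c7∈{1,3}] row 3 places 3 nowhere but r3c7 ⇒ r3c7=3.
Step 2. [r4c5∈{1,2}] in col 5, 1 fits only at r4c5 ⇒ r4c5=1.
Step 3. [r6c6∈{3,7}] row 6 places 7 nowhere but r6c6, so r6c6=7.
Step 4. [r8c5∈{2,7}] across box 8, 7 lands solely at r8c5, so r8c5=7.
Step 5. [r7c2∈{3,7,8}] across col 2, 7 lands solely at r7c2, so r7c2=7.
Step 6. [r6c8∈{1,3,4,5}] r6c8 is the only open cell in row 6 admitting 5, so r6c8=5.
Step 7. [r5c6∈{2,3}] r5c6 is the only open cell in col 6 admitting 3. So r5c6=3.
Step 8. [r5c4∈{2,4}] 2 has one home in row 5: r5c4, so r5c4=2.
Step 9. [r2c7∈{4}] only 4 remains possible at r2c7. So r2c7=4.
Step 10. [r7c7∈{2}] r7c7 is down to just 2 ⇒ r7c7=2.
Step 11. [r6c9∈{1,3,4}] r6c9 is the only open cell in row 6 admitting 4 ⇒ r6c9=4.
Step 12. [r4c8∈{3}] only 3 remains possible at r4c8 ⇒ r4c8=3.
Step 13. [r8c1∈{4}] r8c1 has the single candidate 4. So r8c1=4.
Step 14. [r9c8∈{1}] r9c8 is down to just 1, so r9c8=1.
Step 15. [r1c8∈{8}] r1c8 has the single candidate 8 ⇒ r1c8=8.
Step 16. [r5c2∈{1}] r5c2 has the single candidate 1 ⇒ r5c2=1.
Step 17. [r7c3∈{3}] nothing but 3 survives at r7c3. So r7c3=3.
Step 18. [r1c5∈{2}] nothing but 2 survives at r1c5, so r1c5=2.
Step 19. [r8c8∈{9}] nothing but 9 survives at r8c8, so r8c8=9.
Step 20. [r1c9∈{1}] r1c9 is down to just 1, so r1c9=1.
Step 21. [r3c4∈{5}] r3c4 is down to just 5 ⇒ r3c4=5.
Step 22. [r9c7∈{7}] r9c7's peers cover all but 7. So r9c7=7.
Step 23. [r8c2∈{8}] r8c2 has the single candidate 8, so r8c2=8.
Step 24. [r4c2∈{9}] nothing but 9 survives at r4c2, so r4c2=9.
Step 25. [r7c9∈{8}] r7c9 is down to just 8, so r7c9=8.
Step 26. [r3c1∈{1}] r3c1 is down to just 1. So r3c1=1.
Step 27. [r6c2∈{3}] r6c2 is down to just 3. So r6c2=3.
Step 28. [r2c3∈{7}] r2c3 is down to just 7. So r2c3=7.
Step 29. [r1c4∈{7}] only 7 remains possible at r1c4, so r1c4=7.
Step 30. [r2c6∈{9}] nothing but 9 survives at r2c6 ⇒ r2c6=9.
Step 31. [r7c8∈{4}] only 4 remains possible at r7c8, so r7c8=4.
Step 32. [r9c3∈{2}] only 2 remains possible at r9c3. So r9c3=2.
Step 33. [r3c6∈{8}] only 8 remains possible at r3c6. So r3c6=8.
Step 34. [r9c9∈{3}] r9c9 has the single candidate 3 ⇒ r9c9=3.
Step 35. [r4c7∈{6}] nothing but 6 survives at r4c7 ⇒ r4c7=6.
Step 36. [r4c4∈{4}] r4c4 has the single candidate 4, so r4c4=4.
Step 37. [r5c3∈{4}] only 4 remains possible at r5c3 ⇒ r5c3=4.
Step 38. [r4c9∈{2}] r4c9 is down to just 2 ⇒ r4c9=2.
Step 39. [r9c1∈{6}] r9c1's peers cover all but 6 ⇒ r9c1=6.
Step 40. [r5c1∈{5}] only 5 remains possible at r5c1 ⇒ r5c1=5.
Step 41. [r8c6∈{2}] r8c6 is down to just 2. So r8c6=2.
Step 42. [r6c7∈{1}] r6c7 has the single candidate 1. So r6c7=1.
Step 43. [r1c6∈{6}] only 6 remains possible at r1c6 ⇒ r1c6=6.

Answer: 3 4 5 7 2 6 9 8 1 / 8 6 7 1 3 9 4 2 5 / 1 2 9 5 4 8 3 6 7 / 7 9 8 4 1 5 6 3 2 / 5 1 4 2 6 3 8 7 9 / 2 3 6 9 8 7 1 5 4 / 9 7 3 6 5 1 2 4 8 / 4 8 1 3 7 2 5 9 6 / 6 5 2 8 9 4 7 1 3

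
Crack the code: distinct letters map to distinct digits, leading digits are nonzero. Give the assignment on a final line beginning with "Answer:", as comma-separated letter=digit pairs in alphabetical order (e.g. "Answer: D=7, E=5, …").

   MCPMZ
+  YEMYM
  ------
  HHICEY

Step 1. [col 1: Z + M ≡ Y (mod 10)] several values work for Z in column 1 (Z + M ≡ Y (mod 10), carry-in 0); try Z=5 ⇒ Z=5.
Step 2. [col 1: Z + M ≡ Y (mod 10)] M=8 is one option consistent with column 1 (Z + M ≡ Y (mod 10), carry-in 0) — take it, so M=8.
Step 3. [col 1: Z + M ≡ Y (mod 10)] column 1: given Z=5, M=8, carry-in 0, and digits 5,8 already taken and all letters distinct, Z+M≡Y (mod 10) forces Y=3. So Y=3.
Step 4. [col 2: M + Y ≡ E (mod 10)] column 2: given M=8, Y=3, carry-in 1, and digits 3,5,8 already taken and all letters distinct, M+Y≡E (mod 10) forces E=2. So E=2.
Step 5. [col 3: P + M ≡ C (mod 10)] P=7 is one option consistent with column 3 (P + M ≡ C (mod 10), carry-in 1) — take it, so P=7.
Step 6. [H] H is the leading digit of a 6-digit sum of two 5-digit numbers; the final carry is exactly 1. So H=1.
Step 7. [col 3: P + M ≡ C (mod 10)] column 3: given P=7, M=8, carry-in 1, and digits 1,2,3,5,7,8 already taken and all letters distinct, P+M≡C (mod 10) forces C=6 ⇒ C=6.
Step 8. [col 4: C + E ≡ I (mod 10)] in column 4 we have C+E≡I with carry-in 1; given C=6, E=2 and digits 1,2,3,5,6,7,8 already taken and all letters distinct, that pins I to 9 ⇒ I=9.

Answer: C=6, E=2, H=1, I=9, M=8, P=7, Y=3, Z=5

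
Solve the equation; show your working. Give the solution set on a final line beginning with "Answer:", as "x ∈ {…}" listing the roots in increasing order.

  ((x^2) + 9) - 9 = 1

Step 1. [((x^2) + 9) - 9 = 1] the outer -9 inverts by adding 9 ⇒ sub: (x^2) + 9 = 10.
Step 2. [(x^2) + 9 = 10] the outer +9 inverts by subtracting 9 ⇒ sub: x^2 = 1.
Step 3. [x^2 = 1] √ both sides: 1 ≥ 0 gives two branches, so sqrt: x = 1 or -1.

Answer: x ∈ {-1, 1}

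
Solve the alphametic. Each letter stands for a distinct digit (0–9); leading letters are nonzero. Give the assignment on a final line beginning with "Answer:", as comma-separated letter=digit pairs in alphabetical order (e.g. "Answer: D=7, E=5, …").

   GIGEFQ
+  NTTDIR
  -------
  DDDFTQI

Step 1. [col 1: Q + R ≡ I (mod 10)] I=3 is one option consistent with column 1 (Q + R ≡ I (mod 10), carry-in 0) — take it, so I=3.
Step 2. [col 1: Q + R ≡ I (mod 10)] no forcing yet in column 1 (carry-in 0); R=4 is free and consistent — try it, so R=4.
Step 3. [col 1: Q + R ≡ I (mod 10)] from column 1 (R=4, I=3, carry-in 0, digits 3,4 already taken and all letters distinct): Q must equal 9 ⇒ Q=9.
Step 4. [col 2: F + I ≡ Q (mod 10)] in column 2 we have F+I≡Q with carry-in 1; given I=3, Q=9 and digits 3,4,9 already taken and all letters distinct, that pins F to 5, so F=5.
Step 5. [col 3: E + D ≡ T (mod 10)] no forcing yet in column 3 (carry-in 0); D=1 is free and consistent — try it. So D=1.
Step 6. [col 3: E + D ≡ T (mod 10)] E=6 is one option consistent with column 3 (E + D ≡ T (mod 10), carry-in 0) — take it, so E=6.
Step 7. [col 3: E + D ≡ T (mod 10)] column 3: given E=6, D=1, carry-in 0, and digits 1,3,4,5,6,9 already taken and all letters distinct, E+D≡T (mod 10) forces T=7, so T=7.
Step 8. [col 4: G + T ≡ F (mod 10)] column 4: given T=7, F=5, carry-in 0, and digits 1,3,4,5,6,7,9 already taken and all letters distinct, G+T≡F (mod 10) forces G=8. So G=8.
Step 9. [col 6: G + N ≡ D (mod 10)] column 6: given G=8, D=1, carry-in 1, and digits 1,3,4,5,6,7,8,9 already taken and all letters distinct, G+N≡D (mod 10) forces N=2. So N=2.

Answer: D=1, E=6, F=5, G=8, I=3, N=2, Q=9, R=4, T=7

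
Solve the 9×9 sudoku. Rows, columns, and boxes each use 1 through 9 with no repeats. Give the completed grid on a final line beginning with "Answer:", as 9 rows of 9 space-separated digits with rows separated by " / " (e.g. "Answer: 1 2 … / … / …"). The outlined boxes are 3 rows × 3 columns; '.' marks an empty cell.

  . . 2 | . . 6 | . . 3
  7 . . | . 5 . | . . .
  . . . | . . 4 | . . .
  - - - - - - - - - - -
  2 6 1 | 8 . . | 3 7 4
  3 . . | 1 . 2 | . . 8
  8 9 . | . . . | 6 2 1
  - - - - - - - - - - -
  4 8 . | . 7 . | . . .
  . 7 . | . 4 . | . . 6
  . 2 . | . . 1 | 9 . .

Step 1. [r3c5∈{1,2,3,8,9}] across col 5, 2 lands solely at r3c5 ⇒ r3c5=2.
Step 2. [r5c7∈{5}] nothing but 5 survives at r5c7 ⇒ r5c7=5.
Step 3. [r6c3∈{4,5,7}] across box 4, 5 lands solely at r6c3, so r6c3=5.
Step 4. [r8c1∈{1,5,9}] r8c1 is the only open cell in box 7 admitting 1. So r8c1=1.
Step 5. [r9c1∈{5,6}] r9c1 is the only open cell in box 7 admitting 5 ⇒ r9c1=5.
Step 6. [r1c1∈{9}] only 9 remains possible at r1c1, so r1c1=9.
Step 7. [r1c5∈{1,8}] across col 5, 1 lands solely at r1c5, so r1c5=1.
Step 8. [r2c6∈{3,8,9}] in box 2, 8 fits only at r2c6. So r2c6=8.
Step 9. [r3c3∈{3,6,8}] 8 has one home in col 3: r3c3, so r3c3=8.
Step 10. [r9c8∈{3,4,8}] across row 9, 4 lands solely at r9c8. So r9c8=4.
Step 11. [r1c4∈{7}] r1c4 is down to just 7, so r1c4=7.
Step 12. [r4c6∈{5,9}] r4c6 is the only open cell in row 4 admitting 5. So r4c6=5.
Step 13. [r5c2∈{4}] r5c2's peers cover all but 4, so r5c2=4.
Step 14. [r6c5∈{3}] r6c5 is down to just 3 ⇒ r6c5=3.
Step 15. [r2c3∈{3,4,6}] r2c3 is the only open cell in col 3 admitting 4. So r2c3=4.
Step 16. [r5c8∈{9}] nothing but 9 survives at r5c8 ⇒ r5c8=9.
Step 17. [r2c8∈{1,6}] row 2 places 6 nowhere but r2c8 ⇒ r2c8=6.
Step 18. [r1c2∈{5}] r1c2's peers cover all but 5 ⇒ r1c2=5.
Step 19. [r3c7∈{1,7}] in col 7, 7 fits only at r3c7. So r3c7=7.
Step 20. [r1c8∈{8}] r1c8 is down to just 8 ⇒ r1c8=8.
Step 21. [r8c7∈{2,8}] row 8 places 8 nowhere but r8c7 ⇒ r8c7=8.
Step 22. [r8c4∈{2,3,5,9}] in row 8, 2 fits only at r8c4. So r8c4=2.
Step 23. [r7c4∈{3,5,6,9}] 5 has one home in col 4: r7c4, so r7c4=5.
Step 24. [r9c4∈{3,6}] r9c4 is the only open cell in col 4 admitting 6 ⇒ r9c4=6.
Step 25. [r8c8∈{3,5}] r8c8 is the only open cell in row 8 admitting 5, so r8c8=5.
Step 26. [r3c8∈{1}] only 1 remains possible at r3c8 ⇒ r3c8=1.
Step 27. [r7c3∈{3,6,9}] 6 has one home in row 7: r7c3. So r7c3=6.
Step 28. [r2c7∈{2}] r2c7's peers cover all but 2 ⇒ r2c7=2.
Step 29. [r3c2∈{3}] r3c2 is down to just 3. So r3c2=3.
Step 30. [r7c6∈{3,9}] 9 has one home in row 7: r7c6. So r7c6=9.
Step 31. [r3c4∈{9}] r3c4 is down to just 9. So r3c4=9.
Step 32. [r9c3∈{3}] r9c3's peers cover all but 3. So r9c3=3.
Step 33. [r5c3∈{7}] nothing but 7 survives at r5c3. So r5c3=7.
Step 34. [r8c3∈{9}] only 9 remains possible at r8c3. So r8c3=9.
Step 35. [r3c9∈{5}] only 5 remains possible at r3c9, so r3c9=5.
Step 36. [r2c4∈{3}] only 3 remains possible at r2c4. So r2c4=3.
Step 37. [r3c1∈{6}] r3c1 is down to just 6. So r3c1=6.
Step 38. [r7c7∈{1}] only 1 remains possible at r7c7. So r7c7=1.
Step 39. [r8c6∈{3}] r8c6 has the single candidate 3. So r8c6=3.
Step 40. [r1c7∈{4}] only 4 remains possible at r1c7 ⇒ r1c7=4.
Step 41. [r5c5∈{6}] r5c5's peers cover all but 6 ⇒ r5c5=6.
Step 42. [r9c9∈{7}] r9c9 has the single candidate 7. So r9c9=7.
Step 43. [r2c2∈{1}] r2c2 has the single candidate 1 ⇒ r2c2=1.
Step 44. [r7c8∈{3}] r7c8 is down to just 3. So r7c8=3.
Step 45. [r2c9∈{9}] r2c9 is down to just 9, so r2c9=9.
Step 46. [r6c6∈{7}] r6c6's peers cover all but 7. So r6c6=7.
Step 47. [r4c5∈{9}] nothing but 9 survives at r4c5, so r4c5=9.
Step 48. [r6c4∈{4}] r6c4 is down to just 4, so r6c4=4.
Step 49. [r7c9∈{2}] r7c9's peers cover all but 2 ⇒ r7c9=2.
Step 50. [r9c5∈{8}] r9c5 has the single candidate 8. So r9c5=8.

Answer: 9 5 2 7 1 6 4 8 3 / 7 1 4 3 5 8 2 6 9 / 6 3 8 9 2 4 7 1 5 / 2 6 1 8 9 5 3 7 4 / 3 4 7 1 6 2 5 9 8 / 8 9 5 4 3 7 6 2 1 / 4 8 6 5 7 9 1 3 2 / 1 7 9 2 4 3 8 5 6 / 5 2 3 6 8 1 9 4 7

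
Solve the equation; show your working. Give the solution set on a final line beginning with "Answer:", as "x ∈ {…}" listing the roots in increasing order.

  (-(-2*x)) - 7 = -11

Step 1. [(-(-2*x)) - 7 = -11] peel the -7: add 7 from each side, so sub: -(-2*x) = -4.
Step 2. [-(-2*x) = -4] LHS negated; negate both sides, so neg: -2*x = 4.
Step 3. [-2*x = 4] -2·(inner) — divide through by -2. So div: x = -2.

Answer: x ∈ {-2}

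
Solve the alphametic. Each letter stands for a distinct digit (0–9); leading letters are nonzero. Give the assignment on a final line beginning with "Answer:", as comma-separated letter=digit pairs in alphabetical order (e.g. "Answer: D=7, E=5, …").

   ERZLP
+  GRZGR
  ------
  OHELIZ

Step 1. [col 1: P + R ≡ Z (mod 10)] column 1 (P + R ≡ Z (mod 10), carry-in 0) doesn't pin P yet; pick P=9 and continue. So P=9.
Step 2. [col 1: P + R ≡ Z (mod 10)] no forcing yet in column 1 (carry-in 0); Z=6 is free and consistent — try it. So Z=6.
Step 3. [col 1: P + R ≡ Z (mod 10)] in column 1 we have P+R≡Z with carry-in 0; given P=9, Z=6 and digits 6,9 already taken and all letters distinct, that pins R to 7 ⇒ R=7.
Step 4. [col 2: L + G ≡ I (mod 10)] column 2 (L + G ≡ I (mod 10), carry-in 1) doesn't pin G yet; pick G=8 and continue. So G=8.
Step 5. [col 2: L + G ≡ I (mod 10)] I=2 is one option consistent with column 2 (L + G ≡ I (mod 10), carry-in 1) — take it ⇒ I=2.
Step 6. [O] adding two 5-digit numbers gives at most 5+1 digits, and here it does — O is that final carry and must be 1, so O=1.
Step 7. [col 2: L + G ≡ I (mod 10)] in column 2 we have L+G≡I with carry-in 1; given G=8, I=2 and digits 1,2,6,7,8,9 already taken and all letters distinct, that pins L to 3 ⇒ L=3.
Step 8. [col 4: R + R ≡ E (mod 10)] in column 4 we have R+R≡E with carry-in 1; given R=7 and digits 1,2,3,6,7,8,9 already taken and all letters distinct, that pins E to 5. So E=5.
Step 9. [col 5: E + G ≡ H (mod 10)] in column 5 we have E+G≡H with carry-in 1; given E=5, G=8 and digits 1,2,3,5,6,7,8,9 already taken and all letters distinct, that pins H to 4 ⇒ H=4.

Answer: E=5, G=8, H=4, I=2, L=3, O=1, P=9, R=7, Z=6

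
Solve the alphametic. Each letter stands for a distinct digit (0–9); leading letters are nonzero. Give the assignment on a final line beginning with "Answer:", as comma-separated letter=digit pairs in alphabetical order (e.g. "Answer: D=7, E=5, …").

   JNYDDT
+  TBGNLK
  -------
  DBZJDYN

Step 1. [col 1: T + K ≡ N (mod 10)] no forcing yet in column 1 (carry-in 0); K=2 is free and consistent — try it, so K=2.
Step 2. [col 1: T + K ≡ N (mod 10)] several values work for T in column 1 (T + K ≡ N (mod 10), carry-in 0); try T=8. So T=8.
Step 3. [col 1: T + K ≡ N (mod 10)] column 1: given T=8, K=2, carry-in 0, and digits 2,8 already taken and all letters distinct, T+K≡N (mod 10) forces N=0. So N=0.
Step 4. [col 2: D + L ≡ Y (mod 10)] several values work for L in column 2 (D + L ≡ Y (mod 10), carry-in 1); try L=7. So L=7.
Step 5. [col 2: D + L ≡ Y (mod 10)] no forcing yet in column 2 (carry-in 1); D=1 is free and consistent — try it, so D=1.
Step 6. [col 2: D + L ≡ Y (mod 10)] column 2: given D=1, L=7, carry-in 1, and digits 0,1,2,7,8 already taken and all letters distinct, D+L≡Y (mod 10) forces Y=9, so Y=9.
Step 7. [col 4: Y + G ≡ J (mod 10)] no forcing yet in column 4 (carry-in 0); J=5 is free and consistent — try it ⇒ J=5.
Step 8. [col 4: Y + G ≡ J (mod 10)] column 4 reads Y+G+carry(0)=J with Y=9, J=5; with digits 0,1,2,5,7,8,9 already taken and all letters distinct, the only value for G is 6. So G=6.
Step 9. [col 5: N + B ≡ Z (mod 10)] from column 5 (N=0, carry-in 1, digits 0,1,2,5,6,7,8,9 already taken and all letters distinct): Z must equal 4, so Z=4.
Step 10. [col 5: N + B ≡ Z (mod 10)] column 5: given N=0, Z=4, carry-in 1, and digits 0,1,2,4,5,6,7,8,9 already taken and all letters distinct, N+B≡Z (mod 10) forces B=3, so B=3.

Answer: B=3, D=1, G=6, J=5, K=2, L=7, N=0, T=8, Y=9, Z=4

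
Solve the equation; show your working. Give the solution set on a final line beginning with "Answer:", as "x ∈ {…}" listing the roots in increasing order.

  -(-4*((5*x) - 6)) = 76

Step 1. [-(-4*((5*x) - 6)) = 76] flip signs both sides. So neg: -4*((5*x) - 6) = -76.
Step 2. [-4*((5*x) - 6) = -76] divide by the outer -4, so div: (5*x) - 6 = 19.
Step 3. [(5*x) - 6 = 19] add 6: x sits inside (… - 6), so sub: 5*x = 25.
Step 4. [5*x = 25] 5·(inner) — divide through by 5 ⇒ div: x = 5.

Answer: x ∈ {5}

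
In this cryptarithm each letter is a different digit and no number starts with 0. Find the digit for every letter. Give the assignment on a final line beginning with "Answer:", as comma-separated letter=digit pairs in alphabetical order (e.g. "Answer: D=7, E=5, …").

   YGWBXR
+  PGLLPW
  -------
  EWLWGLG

Step 1. [E] the sum has 7 digits but both addends have 6; that extra leading digit E is the final carry, namely 1, so E=1.
Step 2. [col 1: R + W ≡ G (mod 10)] several values work for W in column 1 (R + W ≡ G (mod 10), carry-in 0); try W=6, so W=6.
Step 3. [col 1: R + W ≡ G (mod 10)] no forcing yet in column 1 (carry-in 0); R=9 is free and consistent — try it. So R=9.
Step 4. [col 1: R + W ≡ G (mod 10)] in column 1 we have R+W≡G with carry-in 0; given R=9, W=6 and digits 1,6,9 already taken and all letters distinct, that pins G to 5 ⇒ G=5.
Step 5. [col 2: X + P ≡ L (mod 10)] column 2 (X + P ≡ L (mod 10), carry-in 1) doesn't pin L yet; pick L=0 and continue, so L=0.
Step 6. [col 2: X + P ≡ L (mod 10)] column 2 (X + P ≡ L (mod 10), carry-in 1) doesn't pin P yet; pick P=7 and continue. So P=7.
Step 7. [col 2: X + P ≡ L (mod 10)] column 2 reads X+P+carry(1)=L with P=7, L=0; with digits 0,1,5,6,7,9 already taken and all letters distinct, the only value for X is 2. So X=2.
Step 8. [col 3: B + L ≡ G (mod 10)] column 3 reads B+L+carry(1)=G with L=0, G=5; with digits 0,1,2,5,6,7,9 already taken and all letters distinct, the only value for B is 4. So B=4.
Step 9. [col 6: Y + P ≡ W (mod 10)] column 6: given P=7, W=6, carry-in 1, and digits 0,1,2,4,5,6,7,9 already taken and all letters distinct, Y+P≡W (mod 10) forces Y=8 ⇒ Y=8.

Answer: B=4, E=1, G=5, L=0, P=7, R=9, W=6, X=2, Y=8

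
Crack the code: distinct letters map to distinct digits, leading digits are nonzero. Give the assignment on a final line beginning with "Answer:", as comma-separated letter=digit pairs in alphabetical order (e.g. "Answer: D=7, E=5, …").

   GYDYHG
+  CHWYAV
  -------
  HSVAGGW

Step 1. [col 1: G + V ≡ W (mod 10)] several values work for V in column 1 (G + V ≡ W (mod 10), carry-in 0); try V=9, so V=9.
Step 2. [col 1: G + V ≡ W (mod 10)] several values work for G in column 1 (G + V ≡ W (mod 10), carry-in 0); try G=4. So G=4.
Step 3. [col 1: G + V ≡ W (mod 10)] from column 1 (G=4, V=9, carry-in 0, digits 4,9 already taken and all letters distinct): W must equal 3. So W=3.
Step 4. [col 2: H + A ≡ G (mod 10)] column 2 (H + A ≡ G (mod 10), carry-in 1) doesn't pin H yet; pick H=1 and continue. So H=1.
Step 5. [col 2: H + A ≡ G (mod 10)] in column 2 we have H+A≡G with carry-in 1; given H=1, G=4 and digits 1,3,4,9 already taken and all letters distinct, that pins A to 2, so A=2.
Step 6. [col 3: Y + Y ≡ G (mod 10)] column 3 reads Y+Y+carry(0)=G with G=4; with digits 1,2,3,4,9 already taken and all letters distinct, the only value for Y is 7. So Y=7.
Step 7. [col 4: D + W ≡ A (mod 10)] from column 4 (W=3, A=2, carry-in 1, digits 1,2,3,4,7,9 already taken and all letters distinct): D must equal 8. So D=8.
Step 8. [col 6: G + C ≡ S (mod 10)] column 6 reads G+C+carry(0)=S with G=4; with digits 1,2,3,4,7,8,9 already taken and all letters distinct, the only value for S is 0, so S=0.
Step 9. [col 6: G + C ≡ S (mod 10)] in column 6 we have G+C≡S with carry-in 0; given G=4, S=0 and digits 0,1,2,3,4,7,8,9 already taken and all letters distinct, that pins C to 6. So C=6.

Answer: A=2, C=6, D=8, G=4, H=1, S=0, V=9, W=3, Y=7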